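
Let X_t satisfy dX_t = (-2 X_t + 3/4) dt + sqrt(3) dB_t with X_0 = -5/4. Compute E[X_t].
E[X_t] = 3/8 - 13*exp(-2*t)/8

Taking expectations and using E[dB_t] = 0, the mean m(t) = E[X_t] satisfies the ODE m'(t) = a m(t) + b with m(0) = x_0. With a = -2, b = 3/4, x_0 = -5/4, the solution is
  m(t) = x_0 * exp(a t) + (b/a) * (exp(a t) - 1)
       = (-5/4) * exp((-2) t) + ((3/4)/(-2)) * (exp((-2) t) - 1)
       = 3/8 - 13*exp(-2*t)/8.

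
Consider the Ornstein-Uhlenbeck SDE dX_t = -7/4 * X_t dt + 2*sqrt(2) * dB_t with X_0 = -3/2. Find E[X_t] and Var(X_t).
E[X_t] = -3*exp(-7*t/4)/2; Var(X_t) = 16/7 - 16*exp(-7*t/2)/7

The OU SDE dX = -theta X dt + sigma dB admits the integrating factor exp(theta t): d(exp(theta t) X_t) = sigma exp(theta t) dB_t. Integrating from 0 to t:
  X_t = x_0 * exp(-theta t) + sigma * int_0^t exp(-theta (t-s)) dB_s.
The Itô integral has mean 0 and (by the Itô isometry) variance sigma^2 * int_0^t exp(-2 theta (t - s)) ds = sigma^2 * (1 - exp(-2 theta t)) / (2 theta).
With theta = 7/4, sigma = 2*sqrt(2), x_0 = -3/2:
  E[X_t] = -3/2 * exp(-7/4 t) = -3*exp(-7*t/4)/2
  Var(X_t) = (2*sqrt(2))^2 * (1 - exp(-2*7/4 t)) / (2 * 7/4) = 16/7 - 16*exp(-7*t/2)/7.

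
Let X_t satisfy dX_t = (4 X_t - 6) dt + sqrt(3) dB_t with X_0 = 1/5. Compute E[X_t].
E[X_t] = 3/2 - 13*exp(4*t)/10

Taking expectations and using E[dB_t] = 0, the mean m(t) = E[X_t] satisfies the ODE m'(t) = a m(t) + b with m(0) = x_0. With a = 4, b = -6, x_0 = 1/5, the solution is
  m(t) = x_0 * exp(a t) + (b/a) * (exp(a t) - 1)
       = (1/5) * exp(4 t) + ((-6)/4) * (exp(4 t) - 1)
       = 3/2 - 13*exp(4*t)/10.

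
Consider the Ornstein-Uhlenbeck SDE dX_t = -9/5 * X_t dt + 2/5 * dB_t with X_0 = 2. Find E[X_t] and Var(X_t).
E[X_t] = 2*exp(-9*t/5); Var(X_t) = 2/45 - 2*exp(-18*t/5)/45

The OU SDE dX = -theta X dt + sigma dB admits the integrating factor exp(theta t): d(exp(theta t) X_t) = sigma exp(theta t) dB_t. Integrating from 0 to t:
  X_t = x_0 * exp(-theta t) + sigma * int_0^t exp(-theta (t-s)) dB_s.
The Itô integral has mean 0 and (by the Itô isometry) variance sigma^2 * int_0^t exp(-2 theta (t - s)) ds = sigma^2 * (1 - exp(-2 theta t)) / (2 theta).
With theta = 9/5, sigma = 2/5, x_0 = 2:
  E[X_t] = 2 * exp(-9/5 t) = 2*exp(-9*t/5)
  Var(X_t) = (2/5)^2 * (1 - exp(-2*9/5 t)) / (2 * 9/5) = 2/45 - 2*exp(-18*t/5)/45.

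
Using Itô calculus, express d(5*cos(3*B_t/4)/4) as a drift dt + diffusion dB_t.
d(5*cos(3*B_t/4)/4) = (-45*cos(3*B_t/4)/128) dt + (-15*sin(3*B_t/4)/16) dB_t

Itô's formula for f(B_t) gives d f(B_t) = f'(B_t) dB_t + (1/2) f''(B_t) dt. Compute derivatives of f(x) = 5*cos(3*x/4)/4:
  f'(x)  = -15*sin(3*x/4)/16
  f''(x) = -45*cos(3*x/4)/64
Substitute x = B_t and multiply the f'' term by 1/2:
  drift     = (1/2) * (-45*cos(3*x/4)/64) evaluated at B_t = -45*cos(3*B_t/4)/128
  diffusion = (-15*sin(3*x/4)/16) evaluated at B_t = -15*sin(3*B_t/4)/16
Therefore d(5*cos(3*B_t/4)/4) = (-45*cos(3*B_t/4)/128) dt + (-15*sin(3*B_t/4)/16) dB_t.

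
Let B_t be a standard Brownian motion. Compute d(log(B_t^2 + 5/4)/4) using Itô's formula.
d(log(B_t^2 + 5/4)/4) = ((5 - 4*B_t^2)/(4*B_t^2 + 5)^2) dt + (2*B_t/(4*B_t^2 + 5)) dB_t

Itô's formula for f(B_t) gives d f(B_t) = f'(B_t) dB_t + (1/2) f''(B_t) dt. Compute derivatives of f(x) = log(x^2 + 5/4)/4:
  f'(x)  = 2*x/(4*x^2 + 5)
  f''(x) = 2*(5 - 4*x^2)/(4*x^2 + 5)^2
Substitute x = B_t and multiply the f'' term by 1/2:
  drift     = (1/2) * (2*(5 - 4*x^2)/(4*x^2 + 5)^2) evaluated at B_t = (5 - 4*B_t^2)/(4*B_t^2 + 5)^2
  diffusion = (2*x/(4*x^2 + 5)) evaluated at B_t = 2*B_t/(4*B_t^2 + 5)
Therefore d(log(B_t^2 + 5/4)/4) = ((5 - 4*B_t^2)/(4*B_t^2 + 5)^2) dt + (2*B_t/(4*B_t^2 + 5)) dB_t.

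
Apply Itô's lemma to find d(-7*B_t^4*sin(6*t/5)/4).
d(-7*B_t^4*sin(6*t/5)/4) = (-21*B_t^2*(B_t^2*cos(6*t/5) + 5*sin(6*t/5))/10) dt + (-7*B_t^3*sin(6*t/5)) dB_t

Itô's formula for f(t, x): d f(t, B_t) = (f_t + (1/2) f_xx) dt + f_x dB_t. Compute partials of f(t, x) = -7*x^4*sin(6*t/5)/4:
  f_t(t,x)  = -21*x^4*cos(6*t/5)/10
  f_x(t,x)  = -7*x^3*sin(6*t/5)
  f_xx(t,x) = -21*x^2*sin(6*t/5)
Assemble drift = f_t + (1/2) f_xx = -21*x^2*(x^2*cos(6*t/5) + 5*sin(6*t/5))/10 and diffusion = f_x = -7*x^3*sin(6*t/5). Substituting x = B_t:
  d(-7*B_t^4*sin(6*t/5)/4) = (-21*B_t^2*(B_t^2*cos(6*t/5) + 5*sin(6*t/5))/10) dt + (-7*B_t^3*sin(6*t/5)) dB_t.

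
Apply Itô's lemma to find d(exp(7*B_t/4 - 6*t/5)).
d(exp(7*B_t/4 - 6*t/5)) = (53*exp(7*B_t/4 - 6*t/5)/160) dt + (7*exp(7*B_t/4 - 6*t/5)/4) dB_t

Itô's formula for f(t, x): d f(t, B_t) = (f_t + (1/2) f_xx) dt + f_x dB_t. Compute partials of f(t, x) = exp(-6*t/5 + 7*x/4):
  f_t(t,x)  = -6*exp(-6*t/5 + 7*x/4)/5
  f_x(t,x)  = 7*exp(-6*t/5 + 7*x/4)/4
  f_xx(t,x) = 49*exp(-6*t/5 + 7*x/4)/16
Assemble drift = f_t + (1/2) f_xx = 53*exp(-6*t/5 + 7*x/4)/160 and diffusion = f_x = 7*exp(-6*t/5 + 7*x/4)/4. Substituting x = B_t:
  d(exp(7*B_t/4 - 6*t/5)) = (53*exp(7*B_t/4 - 6*t/5)/160) dt + (7*exp(7*B_t/4 - 6*t/5)/4) dB_t.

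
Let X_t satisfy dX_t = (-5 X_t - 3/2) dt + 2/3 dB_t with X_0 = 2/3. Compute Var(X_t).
Var(X_t) = 2/45 - 2*exp(-10*t)/45

The variance V(t) = Var(X_t) satisfies V'(t) = 2 a V(t) + c^2 with V(0) = 0 (drift coefficient is linear in X, diffusion is constant). With a = -5, c = 2/3, the solution is
  V(t) = (c^2 / (2 a)) * (exp(2 a t) - 1)
       = ((2/3)^2 / (2*(-5))) * (exp((-10) t) - 1)
       = 2/45 - 2*exp(-10*t)/45.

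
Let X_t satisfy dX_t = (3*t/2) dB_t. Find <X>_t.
<X>_t = 3*t^3/4

For an Itô process dX_t = a(t) dt + b(t) dB_t, the quadratic variation is <X>_t = int_0^t b(s)^2 ds (the drift term does not contribute). Here b(s) = 3*s/2, so
  b(s)^2 = 9*s^2/4.
Integrating from 0 to t:
  <X>_t = int_0^t (9*s^2/4) ds = 3*t^3/4.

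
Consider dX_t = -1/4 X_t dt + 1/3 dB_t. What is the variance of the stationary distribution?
lim Var(X_t) = 2/9

The OU SDE dX = -theta X dt + sigma dB admits the integrating factor exp(theta t): d(exp(theta t) X_t) = sigma exp(theta t) dB_t. Integrating from 0 to t gives X_t = x_0 * exp(-theta t) + sigma * int_0^t exp(-theta (t-s)) dB_s for any initial x_0. The Itô integral has variance (by the Itô isometry) sigma^2 * int_0^t exp(-2 theta (t - s)) ds = sigma^2 * (1 - exp(-2 theta t)) / (2 theta), independent of x_0.
With theta = 1/4, sigma = 1/3:
  Var(X_t) = (1/3)^2 * (1 - exp(-2*1/4 t)) / (2 * 1/4) = 2/9 - 2*exp(-t/2)/9.
As t -> infinity, exp(-2*1/4 t) -> 0, so the stationary variance is sigma^2 / (2 theta) = 2/9.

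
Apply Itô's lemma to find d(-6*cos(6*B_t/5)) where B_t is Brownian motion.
d(-6*cos(6*B_t/5)) = (108*cos(6*B_t/5)/25) dt + (36*sin(6*B_t/5)/5) dB_t

Itô's formula for f(B_t) gives d f(B_t) = f'(B_t) dB_t + (1/2) f''(B_t) dt. Compute derivatives of f(x) = -6*cos(6*x/5):
  f'(x)  = 36*sin(6*x/5)/5
  f''(x) = 216*cos(6*x/5)/25
Substitute x = B_t and multiply the f'' term by 1/2:
  drift     = (1/2) * (216*cos(6*x/5)/25) evaluated at B_t = 108*cos(6*B_t/5)/25
  diffusion = (36*sin(6*x/5)/5) evaluated at B_t = 36*sin(6*B_t/5)/5
Therefore d(-6*cos(6*B_t/5)) = (108*cos(6*B_t/5)/25) dt + (36*sin(6*B_t/5)/5) dB_t.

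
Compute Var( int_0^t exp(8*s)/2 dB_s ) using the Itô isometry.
Var = exp(16*t)/64 - 1/64

The Itô integral of a deterministic integrand f(s) has mean 0 because each increment f(s) * (B_{s+ds} - B_s) has mean 0. By the Itô isometry:
  Var( int_0^t f(s) dB_s ) = E[ (int_0^t f(s) dB_s)^2 ] = int_0^t f(s)^2 ds.
Here f(s) = exp(8*s)/2, so f(s)^2 = exp(16*s)/4. Integrate:
  int_0^t (exp(16*s)/4) ds = exp(16*t)/64 - 1/64.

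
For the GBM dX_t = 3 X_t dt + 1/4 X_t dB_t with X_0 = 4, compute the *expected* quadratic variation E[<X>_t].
E[<X>_t] = 16*exp(97*t/16)/97 - 16/97

<X>_t = int_0^t ((1/4) * X_s)^2 ds. Taking expectation inside the integral: E[<X>_t] = (1/4)^2 * int_0^t E[X_s^2] ds. For GBM, E[X_s^2] = x_0^2 * exp((2 mu + sigma^2) s). Integrating:
  E[<X>_t] = (1/4)^2 * 4^2 * (exp((2*3 + (1/4)^2) t) - 1) / (2*3 + (1/4)^2)
           = (1/4)^2 * 4^2 * (exp((97/16) t) - 1) / (97/16) = 16*exp(97*t/16)/97 - 16/97.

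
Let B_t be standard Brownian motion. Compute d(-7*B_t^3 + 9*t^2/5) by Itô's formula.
d(-7*B_t^3 + 9*t^2/5) = (-21*B_t + 18*t/5) dt + (-21*B_t^2) dB_t

Itô's formula for f(t, x): d f(t, B_t) = (f_t + (1/2) f_xx) dt + f_x dB_t. Compute partials of f(t, x) = 9*t^2/5 - 7*x^3:
  f_t(t,x)  = 18*t/5
  f_x(t,x)  = -21*x^2
  f_xx(t,x) = -42*x
Assemble drift = f_t + (1/2) f_xx = 18*t/5 - 21*x and diffusion = f_x = -21*x^2. Substituting x = B_t:
  d(-7*B_t^3 + 9*t^2/5) = (-21*B_t + 18*t/5) dt + (-21*B_t^2) dB_t.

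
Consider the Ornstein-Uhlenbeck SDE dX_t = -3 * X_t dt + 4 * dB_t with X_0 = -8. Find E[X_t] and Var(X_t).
E[X_t] = -8*exp(-3*t); Var(X_t) = 8/3 - 8*exp(-6*t)/3

The OU SDE dX = -theta X dt + sigma dB admits the integrating factor exp(theta t): d(exp(theta t) X_t) = sigma exp(theta t) dB_t. Integrating from 0 to t:
  X_t = x_0 * exp(-theta t) + sigma * int_0^t exp(-theta (t-s)) dB_s.
The Itô integral has mean 0 and (by the Itô isometry) variance sigma^2 * int_0^t exp(-2 theta (t - s)) ds = sigma^2 * (1 - exp(-2 theta t)) / (2 theta).
With theta = 3, sigma = 4, x_0 = -8:
  E[X_t] = -8 * exp(-3 t) = -8*exp(-3*t)
  Var(X_t) = (4)^2 * (1 - exp(-2*3 t)) / (2 * 3) = 8/3 - 8*exp(-6*t)/3.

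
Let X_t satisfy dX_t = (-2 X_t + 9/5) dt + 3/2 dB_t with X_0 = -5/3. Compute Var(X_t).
Var(X_t) = 9/16 - 9*exp(-4*t)/16

The variance V(t) = Var(X_t) satisfies V'(t) = 2 a V(t) + c^2 with V(0) = 0 (drift coefficient is linear in X, diffusion is constant). With a = -2, c = 3/2, the solution is
  V(t) = (c^2 / (2 a)) * (exp(2 a t) - 1)
       = ((3/2)^2 / (2*(-2))) * (exp((-4) t) - 1)
       = 9/16 - 9*exp(-4*t)/16.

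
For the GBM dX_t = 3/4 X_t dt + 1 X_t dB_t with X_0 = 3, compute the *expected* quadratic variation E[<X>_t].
E[<X>_t] = 18*exp(5*t/2)/5 - 18/5

<X>_t = int_0^t (1 * X_s)^2 ds. Taking expectation inside the integral: E[<X>_t] = 1^2 * int_0^t E[X_s^2] ds. For GBM, E[X_s^2] = x_0^2 * exp((2 mu + sigma^2) s). Integrating:
  E[<X>_t] = 1^2 * 3^2 * (exp((2*(3/4) + 1^2) t) - 1) / (2*(3/4) + 1^2)
           = 1^2 * 3^2 * (exp((5/2) t) - 1) / (5/2) = 18*exp(5*t/2)/5 - 18/5.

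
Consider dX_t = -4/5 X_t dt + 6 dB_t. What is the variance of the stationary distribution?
lim Var(X_t) = 45/2

The OU SDE dX = -theta X dt + sigma dB admits the integrating factor exp(theta t): d(exp(theta t) X_t) = sigma exp(theta t) dB_t. Integrating from 0 to t gives X_t = x_0 * exp(-theta t) + sigma * int_0^t exp(-theta (t-s)) dB_s for any initial x_0. The Itô integral has variance (by the Itô isometry) sigma^2 * int_0^t exp(-2 theta (t - s)) ds = sigma^2 * (1 - exp(-2 theta t)) / (2 theta), independent of x_0.
With theta = 4/5, sigma = 6:
  Var(X_t) = (6)^2 * (1 - exp(-2*4/5 t)) / (2 * 4/5) = 45/2 - 45*exp(-8*t/5)/2.
As t -> infinity, exp(-2*4/5 t) -> 0, so the stationary variance is sigma^2 / (2 theta) = 45/2.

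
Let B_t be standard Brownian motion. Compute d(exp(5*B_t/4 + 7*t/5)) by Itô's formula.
d(exp(5*B_t/4 + 7*t/5)) = (349*exp(5*B_t/4 + 7*t/5)/160) dt + (5*exp(5*B_t/4 + 7*t/5)/4) dB_t

Itô's formula for f(t, x): d f(t, B_t) = (f_t + (1/2) f_xx) dt + f_x dB_t. Compute partials of f(t, x) = exp(7*t/5 + 5*x/4):
  f_t(t,x)  = 7*exp(7*t/5 + 5*x/4)/5
  f_x(t,x)  = 5*exp(7*t/5 + 5*x/4)/4
  f_xx(t,x) = 25*exp(7*t/5 + 5*x/4)/16
Assemble drift = f_t + (1/2) f_xx = 349*exp(7*t/5 + 5*x/4)/160 and diffusion = f_x = 5*exp(7*t/5 + 5*x/4)/4. Substituting x = B_t:
  d(exp(5*B_t/4 + 7*t/5)) = (349*exp(5*B_t/4 + 7*t/5)/160) dt + (5*exp(5*B_t/4 + 7*t/5)/4) dB_t.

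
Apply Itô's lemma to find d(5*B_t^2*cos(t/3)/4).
d(5*B_t^2*cos(t/3)/4) = (-5*B_t^2*sin(t/3)/12 + 5*cos(t/3)/4) dt + (5*B_t*cos(t/3)/2) dB_t

Itô's formula for f(t, x): d f(t, B_t) = (f_t + (1/2) f_xx) dt + f_x dB_t. Compute partials of f(t, x) = 5*x^2*cos(t/3)/4:
  f_t(t,x)  = -5*x^2*sin(t/3)/12
  f_x(t,x)  = 5*x*cos(t/3)/2
  f_xx(t,x) = 5*cos(t/3)/2
Assemble drift = f_t + (1/2) f_xx = -5*x^2*sin(t/3)/12 + 5*cos(t/3)/4 and diffusion = f_x = 5*x*cos(t/3)/2. Substituting x = B_t:
  d(5*B_t^2*cos(t/3)/4) = (-5*B_t^2*sin(t/3)/12 + 5*cos(t/3)/4) dt + (5*B_t*cos(t/3)/2) dB_t.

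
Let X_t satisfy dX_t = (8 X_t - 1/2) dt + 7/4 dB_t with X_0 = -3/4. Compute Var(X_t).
Var(X_t) = 49*exp(16*t)/256 - 49/256

The variance V(t) = Var(X_t) satisfies V'(t) = 2 a V(t) + c^2 with V(0) = 0 (drift coefficient is linear in X, diffusion is constant). With a = 8, c = 7/4, the solution is
  V(t) = (c^2 / (2 a)) * (exp(2 a t) - 1)
       = ((7/4)^2 / (2*8)) * (exp(16 t) - 1)
       = 49*exp(16*t)/256 - 49/256.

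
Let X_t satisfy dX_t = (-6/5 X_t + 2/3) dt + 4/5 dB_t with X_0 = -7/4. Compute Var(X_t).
Var(X_t) = 4/15 - 4*exp(-12*t/5)/15

The variance V(t) = Var(X_t) satisfies V'(t) = 2 a V(t) + c^2 with V(0) = 0 (drift coefficient is linear in X, diffusion is constant). With a = -6/5, c = 4/5, the solution is
  V(t) = (c^2 / (2 a)) * (exp(2 a t) - 1)
       = ((4/5)^2 / (2*(-6/5))) * (exp((-12/5) t) - 1)
       = 4/15 - 4*exp(-12*t/5)/15.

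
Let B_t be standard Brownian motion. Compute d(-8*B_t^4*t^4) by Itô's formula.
d(-8*B_t^4*t^4) = (B_t^2*t^3*(-32*B_t^2 - 48*t)) dt + (-32*B_t^3*t^4) dB_t

Itô's formula for f(t, x): d f(t, B_t) = (f_t + (1/2) f_xx) dt + f_x dB_t. Compute partials of f(t, x) = -8*t^4*x^4:
  f_t(t,x)  = -32*t^3*x^4
  f_x(t,x)  = -32*t^4*x^3
  f_xx(t,x) = -96*t^4*x^2
Assemble drift = f_t + (1/2) f_xx = t^3*x^2*(-48*t - 32*x^2) and diffusion = f_x = -32*t^4*x^3. Substituting x = B_t:
  d(-8*B_t^4*t^4) = (B_t^2*t^3*(-32*B_t^2 - 48*t)) dt + (-32*B_t^3*t^4) dB_t.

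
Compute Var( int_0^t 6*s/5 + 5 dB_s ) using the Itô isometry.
Var = t*(12*t^2 + 150*t + 625)/25

The Itô integral of a deterministic integrand f(s) has mean 0 because each increment f(s) * (B_{s+ds} - B_s) has mean 0. By the Itô isometry:
  Var( int_0^t f(s) dB_s ) = E[ (int_0^t f(s) dB_s)^2 ] = int_0^t f(s)^2 ds.
Here f(s) = 6*s/5 + 5, so f(s)^2 = (6*s + 25)^2/25. Integrate:
  int_0^t ((6*s + 25)^2/25) ds = t*(12*t^2 + 150*t + 625)/25.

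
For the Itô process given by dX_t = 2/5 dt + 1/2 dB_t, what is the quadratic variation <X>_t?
<X>_t = t/4

For an Itô process dX_t = a(t) dt + b(t) dB_t, the quadratic variation is <X>_t = int_0^t b(s)^2 ds (the drift term does not contribute). Here b(s) = 1/2, so
  b(s)^2 = 1/4.
Integrating from 0 to t:
  <X>_t = int_0^t (1/4) ds = t/4.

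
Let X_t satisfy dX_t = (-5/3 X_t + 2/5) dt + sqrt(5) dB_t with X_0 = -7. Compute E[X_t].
E[X_t] = 6/25 - 181*exp(-5*t/3)/25

Taking expectations and using E[dB_t] = 0, the mean m(t) = E[X_t] satisfies the ODE m'(t) = a m(t) + b with m(0) = x_0. With a = -5/3, b = 2/5, x_0 = -7, the solution is
  m(t) = x_0 * exp(a t) + (b/a) * (exp(a t) - 1)
       = (-7) * exp((-5/3) t) + ((2/5)/(-5/3)) * (exp((-5/3) t) - 1)
       = 6/25 - 181*exp(-5*t/3)/25.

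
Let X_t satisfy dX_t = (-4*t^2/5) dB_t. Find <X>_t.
<X>_t = 16*t^5/125

For an Itô process dX_t = a(t) dt + b(t) dB_t, the quadratic variation is <X>_t = int_0^t b(s)^2 ds (the drift term does not contribute). Here b(s) = -4*s^2/5, so
  b(s)^2 = 16*s^4/25.
Integrating from 0 to t:
  <X>_t = int_0^t (16*s^4/25) ds = 16*t^5/125.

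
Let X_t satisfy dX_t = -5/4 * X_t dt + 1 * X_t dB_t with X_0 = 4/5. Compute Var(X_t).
Var(X_t) = (16*exp(t) - 16)*exp(-5*t/2)/25

For GBM dX = mu X dt + sigma X dB with X_0 = x_0, apply Itô to Y = log X: dY = (mu - sigma^2/2) dt + sigma dB, so Y_t = log(x_0) + (mu - sigma^2/2) t + sigma B_t and hence X_t = x_0 * exp((mu - sigma^2/2) t + sigma B_t).
With mu = -5/4, sigma = 1, x_0 = 4/5, this gives:
  X_t = 4/5 * exp((-7/4) * t + (1) * B_t).
Since sigma*B_t ~ Normal(0, sigma^2 t), E[exp(sigma*B_t)] = exp(sigma^2 t / 2); so E[X_t] = x_0 * exp((mu - sigma^2/2) t) * exp(sigma^2 t / 2) = x_0 * exp(mu t) = 4*exp(-5*t/4)/5.
Var(X_t) = E[X_t^2] - (E[X_t])^2 = x_0^2 * exp(2 mu t) * (exp(sigma^2 t) - 1) = (16*exp(t) - 16)*exp(-5*t/2)/25.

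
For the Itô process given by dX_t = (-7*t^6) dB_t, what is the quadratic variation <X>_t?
<X>_t = 49*t^13/13

For an Itô process dX_t = a(t) dt + b(t) dB_t, the quadratic variation is <X>_t = int_0^t b(s)^2 ds (the drift term does not contribute). Here b(s) = -7*s^6, so
  b(s)^2 = 49*s^12.
Integrating from 0 to t:
  <X>_t = int_0^t (49*s^12) ds = 49*t^13/13.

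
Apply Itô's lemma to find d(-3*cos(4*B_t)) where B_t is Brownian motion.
d(-3*cos(4*B_t)) = (24*cos(4*B_t)) dt + (12*sin(4*B_t)) dB_t

Itô's formula for f(B_t) gives d f(B_t) = f'(B_t) dB_t + (1/2) f''(B_t) dt. Compute derivatives of f(x) = -3*cos(4*x):
  f'(x)  = 12*sin(4*x)
  f''(x) = 48*cos(4*x)
Substitute x = B_t and multiply the f'' term by 1/2:
  drift     = (1/2) * (48*cos(4*x)) evaluated at B_t = 24*cos(4*B_t)
  diffusion = (12*sin(4*x)) evaluated at B_t = 12*sin(4*B_t)
Therefore d(-3*cos(4*B_t)) = (24*cos(4*B_t)) dt + (12*sin(4*B_t)) dB_t.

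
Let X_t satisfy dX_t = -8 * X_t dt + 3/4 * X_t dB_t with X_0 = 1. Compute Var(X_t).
Var(X_t) = (exp(9*t/16) - 1)*exp(-16*t)

For GBM dX = mu X dt + sigma X dB with X_0 = x_0, apply Itô to Y = log X: dY = (mu - sigma^2/2) dt + sigma dB, so Y_t = log(x_0) + (mu - sigma^2/2) t + sigma B_t and hence X_t = x_0 * exp((mu - sigma^2/2) t + sigma B_t).
With mu = -8, sigma = 3/4, x_0 = 1, this gives:
  X_t = 1 * exp((-265/32) * t + (3/4) * B_t).
Since sigma*B_t ~ Normal(0, sigma^2 t), E[exp(sigma*B_t)] = exp(sigma^2 t / 2); so E[X_t] = x_0 * exp((mu - sigma^2/2) t) * exp(sigma^2 t / 2) = x_0 * exp(mu t) = exp(-8*t).
Var(X_t) = E[X_t^2] - (E[X_t])^2 = x_0^2 * exp(2 mu t) * (exp(sigma^2 t) - 1) = (exp(9*t/16) - 1)*exp(-16*t).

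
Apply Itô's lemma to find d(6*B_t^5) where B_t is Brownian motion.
d(6*B_t^5) = (60*B_t^3) dt + (30*B_t^4) dB_t

Itô's formula for f(B_t) gives d f(B_t) = f'(B_t) dB_t + (1/2) f''(B_t) dt. Compute derivatives of f(x) = 6*x^5:
  f'(x)  = 30*x^4
  f''(x) = 120*x^3
Substitute x = B_t and multiply the f'' term by 1/2:
  drift     = (1/2) * (120*x^3) evaluated at B_t = 60*B_t^3
  diffusion = (30*x^4) evaluated at B_t = 30*B_t^4
Therefore d(6*B_t^5) = (60*B_t^3) dt + (30*B_t^4) dB_t.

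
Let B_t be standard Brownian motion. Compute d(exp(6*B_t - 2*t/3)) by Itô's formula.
d(exp(6*B_t - 2*t/3)) = (52*exp(6*B_t - 2*t/3)/3) dt + (6*exp(6*B_t - 2*t/3)) dB_t

Itô's formula for f(t, x): d f(t, B_t) = (f_t + (1/2) f_xx) dt + f_x dB_t. Compute partials of f(t, x) = exp(-2*t/3 + 6*x):
  f_t(t,x)  = -2*exp(-2*t/3 + 6*x)/3
  f_x(t,x)  = 6*exp(-2*t/3 + 6*x)
  f_xx(t,x) = 36*exp(-2*t/3 + 6*x)
Assemble drift = f_t + (1/2) f_xx = 52*exp(-2*t/3 + 6*x)/3 and diffusion = f_x = 6*exp(-2*t/3 + 6*x). Substituting x = B_t:
  d(exp(6*B_t - 2*t/3)) = (52*exp(6*B_t - 2*t/3)/3) dt + (6*exp(6*B_t - 2*t/3)) dB_t.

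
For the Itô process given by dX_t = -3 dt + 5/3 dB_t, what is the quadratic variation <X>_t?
<X>_t = 25*t/9

For an Itô process dX_t = a(t) dt + b(t) dB_t, the quadratic variation is <X>_t = int_0^t b(s)^2 ds (the drift term does not contribute). Here b(s) = 5/3, so
  b(s)^2 = 25/9.
Integrating from 0 to t:
  <X>_t = int_0^t (25/9) ds = 25*t/9.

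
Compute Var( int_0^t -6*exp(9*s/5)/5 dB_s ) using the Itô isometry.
Var = 2*exp(18*t/5)/5 - 2/5

The Itô integral of a deterministic integrand f(s) has mean 0 because each increment f(s) * (B_{s+ds} - B_s) has mean 0. By the Itô isometry:
  Var( int_0^t f(s) dB_s ) = E[ (int_0^t f(s) dB_s)^2 ] = int_0^t f(s)^2 ds.
Here f(s) = -6*exp(9*s/5)/5, so f(s)^2 = 36*exp(18*s/5)/25. Integrate:
  int_0^t (36*exp(18*s/5)/25) ds = 2*exp(18*t/5)/5 - 2/5.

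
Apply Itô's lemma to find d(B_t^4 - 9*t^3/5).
d(B_t^4 - 9*t^3/5) = (6*B_t^2 - 27*t^2/5) dt + (4*B_t^3) dB_t

Itô's formula for f(t, x): d f(t, B_t) = (f_t + (1/2) f_xx) dt + f_x dB_t. Compute partials of f(t, x) = -9*t^3/5 + x^4:
  f_t(t,x)  = -27*t^2/5
  f_x(t,x)  = 4*x^3
  f_xx(t,x) = 12*x^2
Assemble drift = f_t + (1/2) f_xx = -27*t^2/5 + 6*x^2 and diffusion = f_x = 4*x^3. Substituting x = B_t:
  d(B_t^4 - 9*t^3/5) = (6*B_t^2 - 27*t^2/5) dt + (4*B_t^3) dB_t.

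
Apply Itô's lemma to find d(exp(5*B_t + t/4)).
d(exp(5*B_t + t/4)) = (51*exp(5*B_t + t/4)/4) dt + (5*exp(5*B_t + t/4)) dB_t

Itô's formula for f(t, x): d f(t, B_t) = (f_t + (1/2) f_xx) dt + f_x dB_t. Compute partials of f(t, x) = exp(t/4 + 5*x):
  f_t(t,x)  = exp(t/4 + 5*x)/4
  f_x(t,x)  = 5*exp(t/4 + 5*x)
  f_xx(t,x) = 25*exp(t/4 + 5*x)
Assemble drift = f_t + (1/2) f_xx = 51*exp(t/4 + 5*x)/4 and diffusion = f_x = 5*exp(t/4 + 5*x). Substituting x = B_t:
  d(exp(5*B_t + t/4)) = (51*exp(5*B_t + t/4)/4) dt + (5*exp(5*B_t + t/4)) dB_t.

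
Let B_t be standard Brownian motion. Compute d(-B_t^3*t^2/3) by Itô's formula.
d(-B_t^3*t^2/3) = (B_t*t*(-2*B_t^2 - 3*t)/3) dt + (-B_t^2*t^2) dB_t

Itô's formula for f(t, x): d f(t, B_t) = (f_t + (1/2) f_xx) dt + f_x dB_t. Compute partials of f(t, x) = -t^2*x^3/3:
  f_t(t,x)  = -2*t*x^3/3
  f_x(t,x)  = -t^2*x^2
  f_xx(t,x) = -2*t^2*x
Assemble drift = f_t + (1/2) f_xx = t*x*(-3*t - 2*x^2)/3 and diffusion = f_x = -t^2*x^2. Substituting x = B_t:
  d(-B_t^3*t^2/3) = (B_t*t*(-2*B_t^2 - 3*t)/3) dt + (-B_t^2*t^2) dB_t.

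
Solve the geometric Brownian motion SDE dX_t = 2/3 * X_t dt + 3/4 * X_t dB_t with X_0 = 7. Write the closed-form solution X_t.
X_t = 7 * exp((37/96) * t + (3/4) * B_t)

For GBM dX = mu X dt + sigma X dB with X_0 = x_0, apply Itô to Y = log X: dY = (mu - sigma^2/2) dt + sigma dB, so Y_t = log(x_0) + (mu - sigma^2/2) t + sigma B_t and hence X_t = x_0 * exp((mu - sigma^2/2) t + sigma B_t).
With mu = 2/3, sigma = 3/4, x_0 = 7, this gives:
  X_t = 7 * exp((37/96) * t + (3/4) * B_t).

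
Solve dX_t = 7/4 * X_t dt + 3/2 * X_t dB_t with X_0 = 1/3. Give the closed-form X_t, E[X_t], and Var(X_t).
X_t = 1/3 * exp((5/8) t + (3/2) B_t); E[X_t] = exp(7*t/4)/3; Var(X_t) = (exp(9*t/4) - 1)*exp(7*t/2)/9

For GBM dX = mu X dt + sigma X dB with X_0 = x_0, apply Itô to Y = log X: dY = (mu - sigma^2/2) dt + sigma dB, so Y_t = log(x_0) + (mu - sigma^2/2) t + sigma B_t and hence X_t = x_0 * exp((mu - sigma^2/2) t + sigma B_t).
With mu = 7/4, sigma = 3/2, x_0 = 1/3, this gives:
  X_t = 1/3 * exp((5/8) * t + (3/2) * B_t).
Since sigma*B_t ~ Normal(0, sigma^2 t), E[exp(sigma*B_t)] = exp(sigma^2 t / 2); so E[X_t] = x_0 * exp((mu - sigma^2/2) t) * exp(sigma^2 t / 2) = x_0 * exp(mu t) = exp(7*t/4)/3.
Var(X_t) = E[X_t^2] - (E[X_t])^2 = x_0^2 * exp(2 mu t) * (exp(sigma^2 t) - 1) = (exp(9*t/4) - 1)*exp(7*t/2)/9.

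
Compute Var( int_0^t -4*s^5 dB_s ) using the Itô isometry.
Var = 16*t^11/11

The Itô integral of a deterministic integrand f(s) has mean 0 because each increment f(s) * (B_{s+ds} - B_s) has mean 0. By the Itô isometry:
  Var( int_0^t f(s) dB_s ) = E[ (int_0^t f(s) dB_s)^2 ] = int_0^t f(s)^2 ds.
Here f(s) = -4*s^5, so f(s)^2 = 16*s^10. Integrate:
  int_0^t (16*s^10) ds = 16*t^11/11.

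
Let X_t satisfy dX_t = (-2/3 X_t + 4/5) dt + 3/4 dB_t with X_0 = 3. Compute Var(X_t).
Var(X_t) = 27/64 - 27*exp(-4*t/3)/64

The variance V(t) = Var(X_t) satisfies V'(t) = 2 a V(t) + c^2 with V(0) = 0 (drift coefficient is linear in X, diffusion is constant). With a = -2/3, c = 3/4, the solution is
  V(t) = (c^2 / (2 a)) * (exp(2 a t) - 1)
       = ((3/4)^2 / (2*(-2/3))) * (exp((-4/3) t) - 1)
       = 27/64 - 27*exp(-4*t/3)/64.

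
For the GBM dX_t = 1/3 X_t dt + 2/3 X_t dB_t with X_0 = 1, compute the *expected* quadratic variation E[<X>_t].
E[<X>_t] = 2*exp(10*t/9)/5 - 2/5

<X>_t = int_0^t ((2/3) * X_s)^2 ds. Taking expectation inside the integral: E[<X>_t] = (2/3)^2 * int_0^t E[X_s^2] ds. For GBM, E[X_s^2] = x_0^2 * exp((2 mu + sigma^2) s). Integrating:
  E[<X>_t] = (2/3)^2 * 1^2 * (exp((2*(1/3) + (2/3)^2) t) - 1) / (2*(1/3) + (2/3)^2)
           = (2/3)^2 * 1^2 * (exp((10/9) t) - 1) / (10/9) = 2*exp(10*t/9)/5 - 2/5.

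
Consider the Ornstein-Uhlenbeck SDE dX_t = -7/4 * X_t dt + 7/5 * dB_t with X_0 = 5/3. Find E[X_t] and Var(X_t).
E[X_t] = 5*exp(-7*t/4)/3; Var(X_t) = 14/25 - 14*exp(-7*t/2)/25

The OU SDE dX = -theta X dt + sigma dB admits the integrating factor exp(theta t): d(exp(theta t) X_t) = sigma exp(theta t) dB_t. Integrating from 0 to t:
  X_t = x_0 * exp(-theta t) + sigma * int_0^t exp(-theta (t-s)) dB_s.
The Itô integral has mean 0 and (by the Itô isometry) variance sigma^2 * int_0^t exp(-2 theta (t - s)) ds = sigma^2 * (1 - exp(-2 theta t)) / (2 theta).
With theta = 7/4, sigma = 7/5, x_0 = 5/3:
  E[X_t] = 5/3 * exp(-7/4 t) = 5*exp(-7*t/4)/3
  Var(X_t) = (7/5)^2 * (1 - exp(-2*7/4 t)) / (2 * 7/4) = 14/25 - 14*exp(-7*t/2)/25.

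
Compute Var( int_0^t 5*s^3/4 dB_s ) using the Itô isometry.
Var = 25*t^7/112

The Itô integral of a deterministic integrand f(s) has mean 0 because each increment f(s) * (B_{s+ds} - B_s) has mean 0. By the Itô isometry:
  Var( int_0^t f(s) dB_s ) = E[ (int_0^t f(s) dB_s)^2 ] = int_0^t f(s)^2 ds.
Here f(s) = 5*s^3/4, so f(s)^2 = 25*s^6/16. Integrate:
  int_0^t (25*s^6/16) ds = 25*t^7/112.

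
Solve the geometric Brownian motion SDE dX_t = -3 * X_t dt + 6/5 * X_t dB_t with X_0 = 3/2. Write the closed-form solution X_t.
X_t = 3/2 * exp((-93/25) * t + (6/5) * B_t)

For GBM dX = mu X dt + sigma X dB with X_0 = x_0, apply Itô to Y = log X: dY = (mu - sigma^2/2) dt + sigma dB, so Y_t = log(x_0) + (mu - sigma^2/2) t + sigma B_t and hence X_t = x_0 * exp((mu - sigma^2/2) t + sigma B_t).
With mu = -3, sigma = 6/5, x_0 = 3/2, this gives:
  X_t = 3/2 * exp((-93/25) * t + (6/5) * B_t).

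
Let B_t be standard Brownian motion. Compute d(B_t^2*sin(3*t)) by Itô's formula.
d(B_t^2*sin(3*t)) = (3*B_t^2*cos(3*t) + sin(3*t)) dt + (2*B_t*sin(3*t)) dB_t

Itô's formula for f(t, x): d f(t, B_t) = (f_t + (1/2) f_xx) dt + f_x dB_t. Compute partials of f(t, x) = x^2*sin(3*t):
  f_t(t,x)  = 3*x^2*cos(3*t)
  f_x(t,x)  = 2*x*sin(3*t)
  f_xx(t,x) = 2*sin(3*t)
Assemble drift = f_t + (1/2) f_xx = 3*x^2*cos(3*t) + sin(3*t) and diffusion = f_x = 2*x*sin(3*t). Substituting x = B_t:
  d(B_t^2*sin(3*t)) = (3*B_t^2*cos(3*t) + sin(3*t)) dt + (2*B_t*sin(3*t)) dB_t.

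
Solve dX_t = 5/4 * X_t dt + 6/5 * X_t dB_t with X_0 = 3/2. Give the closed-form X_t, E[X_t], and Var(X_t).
X_t = 3/2 * exp((53/100) t + (6/5) B_t); E[X_t] = 3*exp(5*t/4)/2; Var(X_t) = 9*(exp(36*t/25) - 1)*exp(5*t/2)/4

For GBM dX = mu X dt + sigma X dB with X_0 = x_0, apply Itô to Y = log X: dY = (mu - sigma^2/2) dt + sigma dB, so Y_t = log(x_0) + (mu - sigma^2/2) t + sigma B_t and hence X_t = x_0 * exp((mu - sigma^2/2) t + sigma B_t).
With mu = 5/4, sigma = 6/5, x_0 = 3/2, this gives:
  X_t = 3/2 * exp((53/100) * t + (6/5) * B_t).
Since sigma*B_t ~ Normal(0, sigma^2 t), E[exp(sigma*B_t)] = exp(sigma^2 t / 2); so E[X_t] = x_0 * exp((mu - sigma^2/2) t) * exp(sigma^2 t / 2) = x_0 * exp(mu t) = 3*exp(5*t/4)/2.
Var(X_t) = E[X_t^2] - (E[X_t])^2 = x_0^2 * exp(2 mu t) * (exp(sigma^2 t) - 1) = 9*(exp(36*t/25) - 1)*exp(5*t/2)/4.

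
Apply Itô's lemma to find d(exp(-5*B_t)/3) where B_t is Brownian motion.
d(exp(-5*B_t)/3) = (25*exp(-5*B_t)/6) dt + (-5*exp(-5*B_t)/3) dB_t

Itô's formula for f(B_t) gives d f(B_t) = f'(B_t) dB_t + (1/2) f''(B_t) dt. Compute derivatives of f(x) = exp(-5*x)/3:
  f'(x)  = -5*exp(-5*x)/3
  f''(x) = 25*exp(-5*x)/3
Substitute x = B_t and multiply the f'' term by 1/2:
  drift     = (1/2) * (25*exp(-5*x)/3) evaluated at B_t = 25*exp(-5*B_t)/6
  diffusion = (-5*exp(-5*x)/3) evaluated at B_t = -5*exp(-5*B_t)/3
Therefore d(exp(-5*B_t)/3) = (25*exp(-5*B_t)/6) dt + (-5*exp(-5*B_t)/3) dB_t.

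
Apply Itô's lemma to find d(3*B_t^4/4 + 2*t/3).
d(3*B_t^4/4 + 2*t/3) = (9*B_t^2/2 + 2/3) dt + (3*B_t^3) dB_t

Itô's formula for f(t, x): d f(t, B_t) = (f_t + (1/2) f_xx) dt + f_x dB_t. Compute partials of f(t, x) = 2*t/3 + 3*x^4/4:
  f_t(t,x)  = 2/3
  f_x(t,x)  = 3*x^3
  f_xx(t,x) = 9*x^2
Assemble drift = f_t + (1/2) f_xx = 9*x^2/2 + 2/3 and diffusion = f_x = 3*x^3. Substituting x = B_t:
  d(3*B_t^4/4 + 2*t/3) = (9*B_t^2/2 + 2/3) dt + (3*B_t^3) dB_t.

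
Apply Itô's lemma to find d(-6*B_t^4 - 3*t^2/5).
d(-6*B_t^4 - 3*t^2/5) = (-36*B_t^2 - 6*t/5) dt + (-24*B_t^3) dB_t

Itô's formula for f(t, x): d f(t, B_t) = (f_t + (1/2) f_xx) dt + f_x dB_t. Compute partials of f(t, x) = -3*t^2/5 - 6*x^4:
  f_t(t,x)  = -6*t/5
  f_x(t,x)  = -24*x^3
  f_xx(t,x) = -72*x^2
Assemble drift = f_t + (1/2) f_xx = -6*t/5 - 36*x^2 and diffusion = f_x = -24*x^3. Substituting x = B_t:
  d(-6*B_t^4 - 3*t^2/5) = (-36*B_t^2 - 6*t/5) dt + (-24*B_t^3) dB_t.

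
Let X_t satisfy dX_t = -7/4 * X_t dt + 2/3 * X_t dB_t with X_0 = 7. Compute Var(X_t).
Var(X_t) = (49*exp(4*t/9) - 49)*exp(-7*t/2)

For GBM dX = mu X dt + sigma X dB with X_0 = x_0, apply Itô to Y = log X: dY = (mu - sigma^2/2) dt + sigma dB, so Y_t = log(x_0) + (mu - sigma^2/2) t + sigma B_t and hence X_t = x_0 * exp((mu - sigma^2/2) t + sigma B_t).
With mu = -7/4, sigma = 2/3, x_0 = 7, this gives:
  X_t = 7 * exp((-71/36) * t + (2/3) * B_t).
Since sigma*B_t ~ Normal(0, sigma^2 t), E[exp(sigma*B_t)] = exp(sigma^2 t / 2); so E[X_t] = x_0 * exp((mu - sigma^2/2) t) * exp(sigma^2 t / 2) = x_0 * exp(mu t) = 7*exp(-7*t/4).
Var(X_t) = E[X_t^2] - (E[X_t])^2 = x_0^2 * exp(2 mu t) * (exp(sigma^2 t) - 1) = (49*exp(4*t/9) - 49)*exp(-7*t/2).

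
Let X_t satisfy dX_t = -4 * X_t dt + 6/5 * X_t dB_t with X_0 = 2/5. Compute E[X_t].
E[X_t] = 2*exp(-4*t)/5

For GBM dX = mu X dt + sigma X dB with X_0 = x_0, apply Itô to Y = log X: dY = (mu - sigma^2/2) dt + sigma dB, so Y_t = log(x_0) + (mu - sigma^2/2) t + sigma B_t and hence X_t = x_0 * exp((mu - sigma^2/2) t + sigma B_t).
With mu = -4, sigma = 6/5, x_0 = 2/5, this gives:
  X_t = 2/5 * exp((-118/25) * t + (6/5) * B_t).
Since sigma*B_t ~ Normal(0, sigma^2 t), E[exp(sigma*B_t)] = exp(sigma^2 t / 2); so E[X_t] = x_0 * exp((mu - sigma^2/2) t) * exp(sigma^2 t / 2) = x_0 * exp(mu t) = 2*exp(-4*t)/5.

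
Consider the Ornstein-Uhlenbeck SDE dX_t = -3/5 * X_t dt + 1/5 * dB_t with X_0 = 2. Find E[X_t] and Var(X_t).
E[X_t] = 2*exp(-3*t/5); Var(X_t) = 1/30 - exp(-6*t/5)/30

The OU SDE dX = -theta X dt + sigma dB admits the integrating factor exp(theta t): d(exp(theta t) X_t) = sigma exp(theta t) dB_t. Integrating from 0 to t:
  X_t = x_0 * exp(-theta t) + sigma * int_0^t exp(-theta (t-s)) dB_s.
The Itô integral has mean 0 and (by the Itô isometry) variance sigma^2 * int_0^t exp(-2 theta (t - s)) ds = sigma^2 * (1 - exp(-2 theta t)) / (2 theta).
With theta = 3/5, sigma = 1/5, x_0 = 2:
  E[X_t] = 2 * exp(-3/5 t) = 2*exp(-3*t/5)
  Var(X_t) = (1/5)^2 * (1 - exp(-2*3/5 t)) / (2 * 3/5) = 1/30 - exp(-6*t/5)/30.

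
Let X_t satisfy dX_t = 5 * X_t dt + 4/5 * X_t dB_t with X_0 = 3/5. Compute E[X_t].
E[X_t] = 3*exp(5*t)/5

For GBM dX = mu X dt + sigma X dB with X_0 = x_0, apply Itô to Y = log X: dY = (mu - sigma^2/2) dt + sigma dB, so Y_t = log(x_0) + (mu - sigma^2/2) t + sigma B_t and hence X_t = x_0 * exp((mu - sigma^2/2) t + sigma B_t).
With mu = 5, sigma = 4/5, x_0 = 3/5, this gives:
  X_t = 3/5 * exp((117/25) * t + (4/5) * B_t).
Since sigma*B_t ~ Normal(0, sigma^2 t), E[exp(sigma*B_t)] = exp(sigma^2 t / 2); so E[X_t] = x_0 * exp((mu - sigma^2/2) t) * exp(sigma^2 t / 2) = x_0 * exp(mu t) = 3*exp(5*t)/5.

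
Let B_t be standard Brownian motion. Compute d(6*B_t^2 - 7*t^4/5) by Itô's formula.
d(6*B_t^2 - 7*t^4/5) = (6 - 28*t^3/5) dt + (12*B_t) dB_t

Itô's formula for f(t, x): d f(t, B_t) = (f_t + (1/2) f_xx) dt + f_x dB_t. Compute partials of f(t, x) = -7*t^4/5 + 6*x^2:
  f_t(t,x)  = -28*t^3/5
  f_x(t,x)  = 12*x
  f_xx(t,x) = 12
Assemble drift = f_t + (1/2) f_xx = 6 - 28*t^3/5 and diffusion = f_x = 12*x. Substituting x = B_t:
  d(6*B_t^2 - 7*t^4/5) = (6 - 28*t^3/5) dt + (12*B_t) dB_t.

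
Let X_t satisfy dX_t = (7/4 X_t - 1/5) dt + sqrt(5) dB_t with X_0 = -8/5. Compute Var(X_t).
Var(X_t) = 10*exp(7*t/2)/7 - 10/7

The variance V(t) = Var(X_t) satisfies V'(t) = 2 a V(t) + c^2 with V(0) = 0 (drift coefficient is linear in X, diffusion is constant). With a = 7/4, c = sqrt(5), the solution is
  V(t) = (c^2 / (2 a)) * (exp(2 a t) - 1)
       = (sqrt(5)^2 / (2*(7/4))) * (exp((7/2) t) - 1)
       = 10*exp(7*t/2)/7 - 10/7.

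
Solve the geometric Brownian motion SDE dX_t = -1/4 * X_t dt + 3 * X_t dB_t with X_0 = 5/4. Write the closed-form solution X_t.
X_t = 5/4 * exp((-19/4) * t + (3) * B_t)

For GBM dX = mu X dt + sigma X dB with X_0 = x_0, apply Itô to Y = log X: dY = (mu - sigma^2/2) dt + sigma dB, so Y_t = log(x_0) + (mu - sigma^2/2) t + sigma B_t and hence X_t = x_0 * exp((mu - sigma^2/2) t + sigma B_t).
With mu = -1/4, sigma = 3, x_0 = 5/4, this gives:
  X_t = 5/4 * exp((-19/4) * t + (3) * B_t).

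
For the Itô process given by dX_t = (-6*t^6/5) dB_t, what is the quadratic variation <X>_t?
<X>_t = 36*t^13/325

For an Itô process dX_t = a(t) dt + b(t) dB_t, the quadratic variation is <X>_t = int_0^t b(s)^2 ds (the drift term does not contribute). Here b(s) = -6*s^6/5, so
  b(s)^2 = 36*s^12/25.
Integrating from 0 to t:
  <X>_t = int_0^t (36*s^12/25) ds = 36*t^13/325.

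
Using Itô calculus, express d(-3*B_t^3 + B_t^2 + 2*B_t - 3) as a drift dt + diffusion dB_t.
d(-3*B_t^3 + B_t^2 + 2*B_t - 3) = (1 - 9*B_t) dt + (-9*B_t^2 + 2*B_t + 2) dB_t

Itô's formula for f(B_t) gives d f(B_t) = f'(B_t) dB_t + (1/2) f''(B_t) dt. Compute derivatives of f(x) = -3*x^3 + x^2 + 2*x - 3:
  f'(x)  = -9*x^2 + 2*x + 2
  f''(x) = 2 - 18*x
Substitute x = B_t and multiply the f'' term by 1/2:
  drift     = (1/2) * (2 - 18*x) evaluated at B_t = 1 - 9*B_t
  diffusion = (-9*x^2 + 2*x + 2) evaluated at B_t = -9*B_t^2 + 2*B_t + 2
Therefore d(-3*B_t^3 + B_t^2 + 2*B_t - 3) = (1 - 9*B_t) dt + (-9*B_t^2 + 2*B_t + 2) dB_t.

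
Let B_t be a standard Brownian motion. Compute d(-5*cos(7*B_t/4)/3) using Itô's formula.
d(-5*cos(7*B_t/4)/3) = (245*cos(7*B_t/4)/96) dt + (35*sin(7*B_t/4)/12) dB_t

Itô's formula for f(B_t) gives d f(B_t) = f'(B_t) dB_t + (1/2) f''(B_t) dt. Compute derivatives of f(x) = -5*cos(7*x/4)/3:
  f'(x)  = 35*sin(7*x/4)/12
  f''(x) = 245*cos(7*x/4)/48
Substitute x = B_t and multiply the f'' term by 1/2:
  drift     = (1/2) * (245*cos(7*x/4)/48) evaluated at B_t = 245*cos(7*B_t/4)/96
  diffusion = (35*sin(7*x/4)/12) evaluated at B_t = 35*sin(7*B_t/4)/12
Therefore d(-5*cos(7*B_t/4)/3) = (245*cos(7*B_t/4)/96) dt + (35*sin(7*B_t/4)/12) dB_t.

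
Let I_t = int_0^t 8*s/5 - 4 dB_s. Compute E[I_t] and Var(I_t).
E[I_t] = 0; Var(I_t) = 16*t*(4*t^2 - 30*t + 75)/75

The Itô integral of a deterministic integrand f(s) has mean 0 because each increment f(s) * (B_{s+ds} - B_s) has mean 0. By the Itô isometry:
  Var( int_0^t f(s) dB_s ) = E[ (int_0^t f(s) dB_s)^2 ] = int_0^t f(s)^2 ds.
Here f(s) = 8*s/5 - 4, so f(s)^2 = 16*(2*s - 5)^2/25. Integrate:
  int_0^t (16*(2*s - 5)^2/25) ds = 16*t*(4*t^2 - 30*t + 75)/75.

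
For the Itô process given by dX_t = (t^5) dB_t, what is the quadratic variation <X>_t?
<X>_t = t^11/11

For an Itô process dX_t = a(t) dt + b(t) dB_t, the quadratic variation is <X>_t = int_0^t b(s)^2 ds (the drift term does not contribute). Here b(s) = s^5, so
  b(s)^2 = s^10.
Integrating from 0 to t:
  <X>_t = int_0^t (s^10) ds = t^11/11.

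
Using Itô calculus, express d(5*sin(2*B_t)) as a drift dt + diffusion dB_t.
d(5*sin(2*B_t)) = (-10*sin(2*B_t)) dt + (10*cos(2*B_t)) dB_t

Itô's formula for f(B_t) gives d f(B_t) = f'(B_t) dB_t + (1/2) f''(B_t) dt. Compute derivatives of f(x) = 5*sin(2*x):
  f'(x)  = 10*cos(2*x)
  f''(x) = -20*sin(2*x)
Substitute x = B_t and multiply the f'' term by 1/2:
  drift     = (1/2) * (-20*sin(2*x)) evaluated at B_t = -10*sin(2*B_t)
  diffusion = (10*cos(2*x)) evaluated at B_t = 10*cos(2*B_t)
Therefore d(5*sin(2*B_t)) = (-10*sin(2*B_t)) dt + (10*cos(2*B_t)) dB_t.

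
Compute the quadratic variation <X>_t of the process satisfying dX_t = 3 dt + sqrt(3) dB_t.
<X>_t = 3*t

For an Itô process dX_t = a(t) dt + b(t) dB_t, the quadratic variation is <X>_t = int_0^t b(s)^2 ds (the drift term does not contribute). Here b(s) = sqrt(3), so
  b(s)^2 = 3.
Integrating from 0 to t:
  <X>_t = int_0^t (3) ds = 3*t.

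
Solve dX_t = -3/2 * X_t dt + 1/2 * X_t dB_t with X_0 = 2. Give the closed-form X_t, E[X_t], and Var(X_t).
X_t = 2 * exp((-13/8) t + (1/2) B_t); E[X_t] = 2*exp(-3*t/2); Var(X_t) = (4*exp(t/4) - 4)*exp(-3*t)

For GBM dX = mu X dt + sigma X dB with X_0 = x_0, apply Itô to Y = log X: dY = (mu - sigma^2/2) dt + sigma dB, so Y_t = log(x_0) + (mu - sigma^2/2) t + sigma B_t and hence X_t = x_0 * exp((mu - sigma^2/2) t + sigma B_t).
With mu = -3/2, sigma = 1/2, x_0 = 2, this gives:
  X_t = 2 * exp((-13/8) * t + (1/2) * B_t).
Since sigma*B_t ~ Normal(0, sigma^2 t), E[exp(sigma*B_t)] = exp(sigma^2 t / 2); so E[X_t] = x_0 * exp((mu - sigma^2/2) t) * exp(sigma^2 t / 2) = x_0 * exp(mu t) = 2*exp(-3*t/2).
Var(X_t) = E[X_t^2] - (E[X_t])^2 = x_0^2 * exp(2 mu t) * (exp(sigma^2 t) - 1) = (4*exp(t/4) - 4)*exp(-3*t).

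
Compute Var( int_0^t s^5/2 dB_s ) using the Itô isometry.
Var = t^11/44

The Itô integral of a deterministic integrand f(s) has mean 0 because each increment f(s) * (B_{s+ds} - B_s) has mean 0. By the Itô isometry:
  Var( int_0^t f(s) dB_s ) = E[ (int_0^t f(s) dB_s)^2 ] = int_0^t f(s)^2 ds.
Here f(s) = s^5/2, so f(s)^2 = s^10/4. Integrate:
  int_0^t (s^10/4) ds = t^11/44.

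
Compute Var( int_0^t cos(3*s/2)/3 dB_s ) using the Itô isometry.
Var = t/18 + sin(3*t)/54

The Itô integral of a deterministic integrand f(s) has mean 0 because each increment f(s) * (B_{s+ds} - B_s) has mean 0. By the Itô isometry:
  Var( int_0^t f(s) dB_s ) = E[ (int_0^t f(s) dB_s)^2 ] = int_0^t f(s)^2 ds.
Here f(s) = cos(3*s/2)/3, so f(s)^2 = cos(3*s/2)^2/9. Integrate:
  int_0^t (cos(3*s/2)^2/9) ds = t/18 + sin(3*t)/54.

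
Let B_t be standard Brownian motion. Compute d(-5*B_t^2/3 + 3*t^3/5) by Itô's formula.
d(-5*B_t^2/3 + 3*t^3/5) = (9*t^2/5 - 5/3) dt + (-10*B_t/3) dB_t

Itô's formula for f(t, x): d f(t, B_t) = (f_t + (1/2) f_xx) dt + f_x dB_t. Compute partials of f(t, x) = 3*t^3/5 - 5*x^2/3:
  f_t(t,x)  = 9*t^2/5
  f_x(t,x)  = -10*x/3
  f_xx(t,x) = -10/3
Assemble drift = f_t + (1/2) f_xx = 9*t^2/5 - 5/3 and diffusion = f_x = -10*x/3. Substituting x = B_t:
  d(-5*B_t^2/3 + 3*t^3/5) = (9*t^2/5 - 5/3) dt + (-10*B_t/3) dB_t.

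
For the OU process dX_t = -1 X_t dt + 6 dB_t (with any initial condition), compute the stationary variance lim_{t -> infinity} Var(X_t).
lim Var(X_t) = 18

The OU SDE dX = -theta X dt + sigma dB admits the integrating factor exp(theta t): d(exp(theta t) X_t) = sigma exp(theta t) dB_t. Integrating from 0 to t gives X_t = x_0 * exp(-theta t) + sigma * int_0^t exp(-theta (t-s)) dB_s for any initial x_0. The Itô integral has variance (by the Itô isometry) sigma^2 * int_0^t exp(-2 theta (t - s)) ds = sigma^2 * (1 - exp(-2 theta t)) / (2 theta), independent of x_0.
With theta = 1, sigma = 6:
  Var(X_t) = (6)^2 * (1 - exp(-2*1 t)) / (2 * 1) = 18 - 18*exp(-2*t).
As t -> infinity, exp(-2*1 t) -> 0, so the stationary variance is sigma^2 / (2 theta) = 18.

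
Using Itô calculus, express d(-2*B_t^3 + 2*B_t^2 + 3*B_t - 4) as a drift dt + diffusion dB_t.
d(-2*B_t^3 + 2*B_t^2 + 3*B_t - 4) = (2 - 6*B_t) dt + (-6*B_t^2 + 4*B_t + 3) dB_t

Itô's formula for f(B_t) gives d f(B_t) = f'(B_t) dB_t + (1/2) f''(B_t) dt. Compute derivatives of f(x) = -2*x^3 + 2*x^2 + 3*x - 4:
  f'(x)  = -6*x^2 + 4*x + 3
  f''(x) = 4 - 12*x
Substitute x = B_t and multiply the f'' term by 1/2:
  drift     = (1/2) * (4 - 12*x) evaluated at B_t = 2 - 6*B_t
  diffusion = (-6*x^2 + 4*x + 3) evaluated at B_t = -6*B_t^2 + 4*B_t + 3
Therefore d(-2*B_t^3 + 2*B_t^2 + 3*B_t - 4) = (2 - 6*B_t) dt + (-6*B_t^2 + 4*B_t + 3) dB_t.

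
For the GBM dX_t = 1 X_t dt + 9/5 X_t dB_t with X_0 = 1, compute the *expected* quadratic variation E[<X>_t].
E[<X>_t] = 81*exp(131*t/25)/131 - 81/131

<X>_t = int_0^t ((9/5) * X_s)^2 ds. Taking expectation inside the integral: E[<X>_t] = (9/5)^2 * int_0^t E[X_s^2] ds. For GBM, E[X_s^2] = x_0^2 * exp((2 mu + sigma^2) s). Integrating:
  E[<X>_t] = (9/5)^2 * 1^2 * (exp((2*1 + (9/5)^2) t) - 1) / (2*1 + (9/5)^2)
           = (9/5)^2 * 1^2 * (exp((131/25) t) - 1) / (131/25) = 81*exp(131*t/25)/131 - 81/131.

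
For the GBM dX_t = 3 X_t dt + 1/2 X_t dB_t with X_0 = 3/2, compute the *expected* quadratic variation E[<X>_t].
E[<X>_t] = 9*exp(25*t/4)/100 - 9/100

<X>_t = int_0^t ((1/2) * X_s)^2 ds. Taking expectation inside the integral: E[<X>_t] = (1/2)^2 * int_0^t E[X_s^2] ds. For GBM, E[X_s^2] = x_0^2 * exp((2 mu + sigma^2) s). Integrating:
  E[<X>_t] = (1/2)^2 * (3/2)^2 * (exp((2*3 + (1/2)^2) t) - 1) / (2*3 + (1/2)^2)
           = (1/2)^2 * (3/2)^2 * (exp((25/4) t) - 1) / (25/4) = 9*exp(25*t/4)/100 - 9/100.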